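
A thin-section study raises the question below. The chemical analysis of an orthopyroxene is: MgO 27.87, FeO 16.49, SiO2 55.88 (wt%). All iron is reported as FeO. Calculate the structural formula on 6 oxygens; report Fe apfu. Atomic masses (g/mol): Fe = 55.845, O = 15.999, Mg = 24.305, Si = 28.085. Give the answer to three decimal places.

0.495 Fe apfu

27.87 wt% MgO ÷ 40.304 g/mol = 0.69149 mol, giving 0.69149 Mg and 0.69149 O.
16.49 wt% FeO ÷ 71.844 g/mol = 0.22953 mol, giving 0.22953 Fe and 0.22953 O.
55.88 wt% SiO2 ÷ 60.083 g/mol = 0.93005 mol, giving 0.93005 Si and 1.86010 O.
Oxygen sums to 2.78112; scaling by 6/2.78112 = 2.15740 puts the formula on 6 O.
Fe: 0.22953 × 2.15740 = 0.495 atoms per formula unit.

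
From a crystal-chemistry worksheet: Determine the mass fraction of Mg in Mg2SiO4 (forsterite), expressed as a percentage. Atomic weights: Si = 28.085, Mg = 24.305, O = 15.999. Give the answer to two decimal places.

34.55 mass %

M(Mg2SiO4) = 140.691 g/mol.
Mg contributes 2 × 24.305 = 48.610 g per mole.
48.610/140.691 = 0.3455 → 34.55%.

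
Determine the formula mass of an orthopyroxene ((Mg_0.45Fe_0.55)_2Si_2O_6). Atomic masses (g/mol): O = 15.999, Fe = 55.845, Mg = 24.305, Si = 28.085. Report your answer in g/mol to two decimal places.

M = 0.90*24.305 + 1.10*55.845 + 2*28.085 + 6*15.999

235.47 g/mol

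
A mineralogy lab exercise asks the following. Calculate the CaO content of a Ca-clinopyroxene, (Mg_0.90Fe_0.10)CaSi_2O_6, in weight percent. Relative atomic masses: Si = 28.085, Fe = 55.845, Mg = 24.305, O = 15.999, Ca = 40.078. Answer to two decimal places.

Formula mass = 219.701 g/mol.
1 Ca → 1.0000 mol CaO per formula unit; M(CaO) = 56.077, so CaO mass = 56.077 g.
56.077/219.701 × 100 = 25.52 wt%.

25.52 wt%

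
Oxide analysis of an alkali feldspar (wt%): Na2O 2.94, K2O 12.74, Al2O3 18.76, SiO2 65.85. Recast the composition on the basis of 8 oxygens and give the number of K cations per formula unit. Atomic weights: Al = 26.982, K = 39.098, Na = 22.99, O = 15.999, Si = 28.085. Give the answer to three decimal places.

0.739 K apfu

Na2O: 2.94/61.979 = 0.04744 mol → 0.09488 mol Na, 0.04744 mol O.
K2O: 12.74/94.195 = 0.13525 mol → 0.27050 mol K, 0.13525 mol O.
Al2O3: 18.76/101.961 = 0.18399 mol → 0.36798 mol Al, 0.55197 mol O.
SiO2: 65.85/60.083 = 1.09598 mol → 1.09598 mol Si, 2.19196 mol O.
Total oxygen = 2.92662 mol. Normalization factor = 8/2.92662 = 2.73353.
K per 8 O = 0.27050 × 2.73353 = 0.739.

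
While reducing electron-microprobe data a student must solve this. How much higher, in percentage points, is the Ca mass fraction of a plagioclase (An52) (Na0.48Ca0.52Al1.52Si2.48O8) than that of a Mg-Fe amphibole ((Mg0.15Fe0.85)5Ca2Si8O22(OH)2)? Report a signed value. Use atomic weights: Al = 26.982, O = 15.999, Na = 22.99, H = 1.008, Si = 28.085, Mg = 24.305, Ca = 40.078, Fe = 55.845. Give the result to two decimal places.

First mineral: 20.841 g Ca in 270.531 g formula = 7.70 wt% Ca.
Second mineral: 80.156 g Ca in 946.398 g formula = 8.47 wt% Ca.
7.70% − 8.47% gives a difference of -0.77 percentage points.

-0.77 percentage points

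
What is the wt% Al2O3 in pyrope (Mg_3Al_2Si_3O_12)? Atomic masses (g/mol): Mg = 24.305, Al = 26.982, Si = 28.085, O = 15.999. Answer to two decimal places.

Formula mass = 403.122 g/mol.
2 Al → 1.0000 mol Al2O3 per formula unit; M(Al2O3) = 101.961, so Al2O3 mass = 101.961 g.
101.961/403.122 × 100 = 25.29 wt%.

25.29 wt%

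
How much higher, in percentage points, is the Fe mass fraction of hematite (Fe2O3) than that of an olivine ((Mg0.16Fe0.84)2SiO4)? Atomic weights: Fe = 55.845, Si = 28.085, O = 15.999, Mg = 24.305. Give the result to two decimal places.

First mineral: 111.690 g Fe in 159.687 g formula = 69.94 wt% Fe.
Second mineral: 93.820 g Fe in 193.678 g formula = 48.44 wt% Fe.
69.94% − 48.44% gives a difference of 21.50 percentage points.

21.50 percentage points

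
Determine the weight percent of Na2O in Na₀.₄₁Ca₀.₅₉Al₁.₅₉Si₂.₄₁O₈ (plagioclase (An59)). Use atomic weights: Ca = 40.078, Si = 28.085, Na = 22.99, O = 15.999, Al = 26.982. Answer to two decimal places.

Molar mass of Na₀.₄₁Ca₀.₅₉Al₁.₅₉Si₂.₄₁O₈ = 0.41*22.99 + 0.59*40.078 + 1.59*26.982 + 2.41*28.085 + 8*15.999 = 271.650 g/mol.
Each formula unit contains 0.41 Na, equivalent to 0.41/2 = 0.2050 mol Na2O.
M(Na2O) = 2×22.99 + 1×15.999 = 61.979 g/mol.
Mass of Na2O per formula unit = 0.2050 × 61.979 = 12.706 g.
Na2O wt% = 12.706 / 271.650 × 100 = 4.68%.

4.68 wt%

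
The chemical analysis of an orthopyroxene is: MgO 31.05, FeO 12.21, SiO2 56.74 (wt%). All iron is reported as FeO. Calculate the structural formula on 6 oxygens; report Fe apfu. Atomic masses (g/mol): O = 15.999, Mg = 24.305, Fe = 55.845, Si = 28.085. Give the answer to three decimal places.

31.05 wt% MgO ÷ 40.304 g/mol = 0.77039 mol, giving 0.77039 Mg and 0.77039 O.
12.21 wt% FeO ÷ 71.844 g/mol = 0.16995 mol, giving 0.16995 Fe and 0.16995 O.
56.74 wt% SiO2 ÷ 60.083 g/mol = 0.94436 mol, giving 0.94436 Si and 1.88872 O.
Oxygen sums to 2.82906; scaling by 6/2.82906 = 2.12085 puts the formula on 6 O.
Fe: 0.16995 × 2.12085 = 0.360 atoms per formula unit.

0.360 Fe apfu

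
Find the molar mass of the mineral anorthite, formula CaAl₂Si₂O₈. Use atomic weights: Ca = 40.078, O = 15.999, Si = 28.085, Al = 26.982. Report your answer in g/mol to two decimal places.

M = 1(40.078) + 2(26.982) + 2(28.085) + 8(15.999)

278.20 g/mol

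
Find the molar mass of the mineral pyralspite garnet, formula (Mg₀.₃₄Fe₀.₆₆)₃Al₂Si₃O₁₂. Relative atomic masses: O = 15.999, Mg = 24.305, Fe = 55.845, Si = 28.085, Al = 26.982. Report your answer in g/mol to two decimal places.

465.57 g/mol

M = 1.02·24.305 + 1.98·55.845 + 2·26.982 + 3·28.085 + 12·15.999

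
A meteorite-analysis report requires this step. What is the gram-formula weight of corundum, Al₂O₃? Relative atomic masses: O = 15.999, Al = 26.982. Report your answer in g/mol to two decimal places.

101.96 g/mol

The formula mass is the sum 2(26.982) + 3(15.999).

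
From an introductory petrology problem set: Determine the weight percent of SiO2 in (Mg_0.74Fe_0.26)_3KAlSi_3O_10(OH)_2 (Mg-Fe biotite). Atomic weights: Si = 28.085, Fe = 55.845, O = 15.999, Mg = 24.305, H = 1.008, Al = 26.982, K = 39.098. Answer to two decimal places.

40.79 wt%

M((Mg_0.74Fe_0.26)_3KAlSi_3O_10(OH)_2) = 441.855 g/mol; M(SiO2) = 60.083 g/mol.
Moles SiO2 per formula unit = 3 Si ÷ 1 = 3.0000.
SiO2 fraction = (3.0000 × 60.083) / 441.855 = 180.249/441.855 = 0.4079.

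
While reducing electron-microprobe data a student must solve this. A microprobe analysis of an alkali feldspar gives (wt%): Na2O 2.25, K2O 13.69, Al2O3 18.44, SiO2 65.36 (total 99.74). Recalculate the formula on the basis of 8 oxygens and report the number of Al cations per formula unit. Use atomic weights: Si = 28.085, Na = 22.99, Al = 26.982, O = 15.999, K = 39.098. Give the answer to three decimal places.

2.25 wt% Na2O ÷ 61.979 g/mol = 0.03630 mol, giving 0.07260 Na and 0.03630 O.
13.69 wt% K2O ÷ 94.195 g/mol = 0.14534 mol, giving 0.29068 K and 0.14534 O.
18.44 wt% Al2O3 ÷ 101.961 g/mol = 0.18085 mol, giving 0.36170 Al and 0.54255 O.
65.36 wt% SiO2 ÷ 60.083 g/mol = 1.08783 mol, giving 1.08783 Si and 2.17566 O.
Oxygen sums to 2.89985; scaling by 8/2.89985 = 2.75876 puts the formula on 8 O.
Al: 0.36170 × 2.75876 = 0.998 atoms per formula unit.

0.998 Al apfu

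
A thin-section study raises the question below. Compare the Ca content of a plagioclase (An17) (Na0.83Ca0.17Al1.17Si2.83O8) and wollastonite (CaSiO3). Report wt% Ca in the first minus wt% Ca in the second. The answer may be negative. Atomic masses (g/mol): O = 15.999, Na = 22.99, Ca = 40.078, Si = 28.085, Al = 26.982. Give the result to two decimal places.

Ca in Na0.83Ca0.17Al1.17Si2.83O8: molar mass 264.936 g/mol; 0.17×40.078 = 6.813 g → 2.57 wt%.
Ca in CaSiO3: molar mass 116.160 g/mol; 1×40.078 = 40.078 g → 34.50 wt%.
Difference = 2.57 − 34.50 = -31.93 percentage points.

-31.93 percentage points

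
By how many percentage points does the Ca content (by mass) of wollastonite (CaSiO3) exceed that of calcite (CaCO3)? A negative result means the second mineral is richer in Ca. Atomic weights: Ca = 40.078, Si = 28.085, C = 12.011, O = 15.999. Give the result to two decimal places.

-5.54 percentage points

First mineral: 40.078 g Ca in 116.160 g formula = 34.50 wt% Ca.
Second mineral: 40.078 g Ca in 100.086 g formula = 40.04 wt% Ca.
34.50% − 40.04% gives a difference of -5.54 percentage points.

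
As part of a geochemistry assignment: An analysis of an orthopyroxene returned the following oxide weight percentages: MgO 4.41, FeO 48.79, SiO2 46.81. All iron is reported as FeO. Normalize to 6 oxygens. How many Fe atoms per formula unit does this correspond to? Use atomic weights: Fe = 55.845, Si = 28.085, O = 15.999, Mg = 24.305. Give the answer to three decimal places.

1.736 Fe apfu

MgO: 4.41/40.304 = 0.10942 mol → 0.10942 mol Mg, 0.10942 mol O.
FeO: 48.79/71.844 = 0.67911 mol → 0.67911 mol Fe, 0.67911 mol O.
SiO2: 46.81/60.083 = 0.77909 mol → 0.77909 mol Si, 1.55818 mol O.
Total oxygen = 2.34671 mol. Normalization factor = 6/2.34671 = 2.55677.
Fe per 6 O = 0.67911 × 2.55677 = 1.736.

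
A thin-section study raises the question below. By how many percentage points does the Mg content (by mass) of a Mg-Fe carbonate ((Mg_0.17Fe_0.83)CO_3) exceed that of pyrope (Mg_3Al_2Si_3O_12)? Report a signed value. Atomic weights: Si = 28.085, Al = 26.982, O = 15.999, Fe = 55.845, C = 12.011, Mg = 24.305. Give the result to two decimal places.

M((Mg_0.17Fe_0.83)CO_3) = 110.491 g/mol, so wt% Mg = 4.132/110.491 × 100 = 3.74%.
M(Mg_3Al_2Si_3O_12) = 403.122 g/mol, so wt% Mg = 72.915/403.122 × 100 = 18.09%.
3.74 − 18.09 = -14.35 pp.

-14.35 percentage points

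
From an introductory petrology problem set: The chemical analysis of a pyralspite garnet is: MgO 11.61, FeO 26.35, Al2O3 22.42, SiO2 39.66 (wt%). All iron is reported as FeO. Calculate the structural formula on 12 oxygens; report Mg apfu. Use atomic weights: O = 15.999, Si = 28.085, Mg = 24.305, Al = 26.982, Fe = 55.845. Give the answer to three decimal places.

MgO: 11.61/40.304 = 0.28806 mol → 0.28806 mol Mg, 0.28806 mol O.
FeO: 26.35/71.844 = 0.36677 mol → 0.36677 mol Fe, 0.36677 mol O.
Al2O3: 22.42/101.961 = 0.21989 mol → 0.43978 mol Al, 0.65967 mol O.
SiO2: 39.66/60.083 = 0.66009 mol → 0.66009 mol Si, 1.32018 mol O.
Total oxygen = 2.63468 mol. Normalization factor = 12/2.63468 = 4.55463.
Mg per 12 O = 0.28806 × 4.55463 = 1.312.

1.312 Mg apfu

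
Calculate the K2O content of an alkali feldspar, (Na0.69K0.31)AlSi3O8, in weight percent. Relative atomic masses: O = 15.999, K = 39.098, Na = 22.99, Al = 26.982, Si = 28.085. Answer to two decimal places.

Formula mass = 267.212 g/mol.
0.31 K → 0.1550 mol K2O per formula unit; M(K2O) = 94.195, so K2O mass = 14.600 g.
14.600/267.212 × 100 = 5.46 wt%.

5.46 wt%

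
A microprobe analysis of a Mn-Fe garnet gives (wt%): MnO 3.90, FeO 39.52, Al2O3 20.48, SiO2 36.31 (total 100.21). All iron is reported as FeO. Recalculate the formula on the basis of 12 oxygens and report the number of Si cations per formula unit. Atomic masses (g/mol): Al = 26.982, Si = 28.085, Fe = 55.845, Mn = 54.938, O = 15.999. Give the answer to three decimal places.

3.001 Si apfu

MnO: 3.90/70.937 = 0.05498 mol → 0.05498 mol Mn, 0.05498 mol O.
FeO: 39.52/71.844 = 0.55008 mol → 0.55008 mol Fe, 0.55008 mol O.
Al2O3: 20.48/101.961 = 0.20086 mol → 0.40172 mol Al, 0.60258 mol O.
SiO2: 36.31/60.083 = 0.60433 mol → 0.60433 mol Si, 1.20866 mol O.
Total oxygen = 2.41630 mol. Normalization factor = 12/2.41630 = 4.96627.
Si per 12 O = 0.60433 × 4.96627 = 3.001.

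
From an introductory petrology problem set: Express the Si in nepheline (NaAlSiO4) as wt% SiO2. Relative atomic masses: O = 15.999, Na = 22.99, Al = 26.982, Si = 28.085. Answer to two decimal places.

42.30 wt%

M(NaAlSiO4) = 142.053 g/mol; M(SiO2) = 60.083 g/mol.
Moles SiO2 per formula unit = 1 Si ÷ 1 = 1.0000.
SiO2 fraction = (1.0000 × 60.083) / 142.053 = 60.083/142.053 = 0.4230.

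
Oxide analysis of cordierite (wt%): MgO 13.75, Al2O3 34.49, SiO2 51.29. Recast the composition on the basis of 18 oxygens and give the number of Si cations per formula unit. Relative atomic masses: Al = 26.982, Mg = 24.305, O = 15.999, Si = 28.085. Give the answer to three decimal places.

MgO: 13.75/40.304 = 0.34116 mol → 0.34116 mol Mg, 0.34116 mol O.
Al2O3: 34.49/101.961 = 0.33827 mol → 0.67654 mol Al, 1.01481 mol O.
SiO2: 51.29/60.083 = 0.85365 mol → 0.85365 mol Si, 1.70730 mol O.
Total oxygen = 3.06327 mol. Normalization factor = 18/3.06327 = 5.87607.
Si per 18 O = 0.85365 × 5.87607 = 5.016.

5.016 Si apfu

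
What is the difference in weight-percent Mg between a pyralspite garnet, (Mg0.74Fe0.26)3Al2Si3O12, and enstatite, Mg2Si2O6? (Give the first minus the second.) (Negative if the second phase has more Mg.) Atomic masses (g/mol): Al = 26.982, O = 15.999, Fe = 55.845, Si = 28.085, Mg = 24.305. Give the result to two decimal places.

-11.60 percentage points

First mineral: 53.957 g Mg in 427.723 g formula = 12.61 wt% Mg.
Second mineral: 48.610 g Mg in 200.774 g formula = 24.21 wt% Mg.
12.61% − 24.21% gives a difference of -11.60 percentage points.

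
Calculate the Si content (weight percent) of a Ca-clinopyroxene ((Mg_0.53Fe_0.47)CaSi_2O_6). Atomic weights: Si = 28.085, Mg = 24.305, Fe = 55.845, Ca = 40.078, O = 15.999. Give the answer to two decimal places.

24.28 weight percent

M((Mg_0.53Fe_0.47)CaSi_2O_6) = 231.371 g/mol.
Si contributes 2 × 28.085 = 56.170 g per mole.
56.170/231.371 = 0.2428 → 24.28%.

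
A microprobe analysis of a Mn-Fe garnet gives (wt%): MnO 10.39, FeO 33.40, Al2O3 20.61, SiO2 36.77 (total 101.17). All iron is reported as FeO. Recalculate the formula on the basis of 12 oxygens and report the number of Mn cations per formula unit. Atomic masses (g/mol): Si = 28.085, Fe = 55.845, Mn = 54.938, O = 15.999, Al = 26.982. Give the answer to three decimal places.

10.39 wt% MnO ÷ 70.937 g/mol = 0.14647 mol, giving 0.14647 Mn and 0.14647 O.
33.40 wt% FeO ÷ 71.844 g/mol = 0.46490 mol, giving 0.46490 Fe and 0.46490 O.
20.61 wt% Al2O3 ÷ 101.961 g/mol = 0.20214 mol, giving 0.40428 Al and 0.60642 O.
36.77 wt% SiO2 ÷ 60.083 g/mol = 0.61199 mol, giving 0.61199 Si and 1.22398 O.
Oxygen sums to 2.44177; scaling by 12/2.44177 = 4.91447 puts the formula on 12 O.
Mn: 0.14647 × 4.91447 = 0.720 atoms per formula unit.

0.720 Mn apfu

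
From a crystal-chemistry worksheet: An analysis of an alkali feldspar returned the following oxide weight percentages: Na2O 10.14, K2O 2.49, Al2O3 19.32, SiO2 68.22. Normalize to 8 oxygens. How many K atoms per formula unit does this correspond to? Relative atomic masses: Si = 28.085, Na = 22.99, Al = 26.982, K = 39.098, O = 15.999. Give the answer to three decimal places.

0.140 K apfu

10.14 wt% Na2O ÷ 61.979 g/mol = 0.16360 mol, giving 0.32720 Na and 0.16360 O.
2.49 wt% K2O ÷ 94.195 g/mol = 0.02643 mol, giving 0.05286 K and 0.02643 O.
19.32 wt% Al2O3 ÷ 101.961 g/mol = 0.18948 mol, giving 0.37896 Al and 0.56844 O.
68.22 wt% SiO2 ÷ 60.083 g/mol = 1.13543 mol, giving 1.13543 Si and 2.27086 O.
Oxygen sums to 3.02933; scaling by 8/3.02933 = 2.64085 puts the formula on 8 O.
K: 0.05286 × 2.64085 = 0.140 atoms per formula unit.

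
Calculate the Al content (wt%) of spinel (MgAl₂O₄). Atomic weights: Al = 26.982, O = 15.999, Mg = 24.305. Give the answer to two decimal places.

37.93 wt%

Molar mass of MgAl₂O₄: 1·24.305 + 2·26.982 + 4·15.999 = 142.265 g/mol.
Mass of Al per formula unit: 2 × 26.982 = 53.964 g.
Weight fraction Al = 53.964 / 142.265 = 0.3793.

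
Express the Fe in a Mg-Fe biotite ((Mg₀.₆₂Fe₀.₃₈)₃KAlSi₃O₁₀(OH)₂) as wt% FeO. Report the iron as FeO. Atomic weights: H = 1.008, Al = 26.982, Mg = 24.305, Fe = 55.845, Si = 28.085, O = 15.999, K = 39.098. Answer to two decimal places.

Formula mass = 453.210 g/mol.
1.14 Fe → 1.1400 mol FeO per formula unit; M(FeO) = 71.844, so FeO mass = 81.902 g.
81.902/453.210 × 100 = 18.07 wt%.

18.07 wt%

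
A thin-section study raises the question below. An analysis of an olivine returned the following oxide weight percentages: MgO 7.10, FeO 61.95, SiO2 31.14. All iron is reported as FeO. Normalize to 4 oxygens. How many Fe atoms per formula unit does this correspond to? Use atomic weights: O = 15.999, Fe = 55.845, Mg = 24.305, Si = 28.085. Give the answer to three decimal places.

1.662 Fe apfu

MgO: 7.10/40.304 = 0.17616 mol → 0.17616 mol Mg, 0.17616 mol O.
FeO: 61.95/71.844 = 0.86228 mol → 0.86228 mol Fe, 0.86228 mol O.
SiO2: 31.14/60.083 = 0.51828 mol → 0.51828 mol Si, 1.03656 mol O.
Total oxygen = 2.07500 mol. Normalization factor = 4/2.07500 = 1.92771.
Fe per 4 O = 0.86228 × 1.92771 = 1.662.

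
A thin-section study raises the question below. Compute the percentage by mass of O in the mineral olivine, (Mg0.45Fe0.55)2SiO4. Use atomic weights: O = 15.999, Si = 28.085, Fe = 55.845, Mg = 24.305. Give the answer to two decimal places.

Molar mass of (Mg0.45Fe0.55)2SiO4: 0.90*24.305 + 1.10*55.845 + 1*28.085 + 4*15.999 = 175.385 g/mol.
Mass of O per formula unit: 4 × 15.999 = 63.996 g.
Weight fraction O = 63.996 / 175.385 = 0.3649.

36.49 wt%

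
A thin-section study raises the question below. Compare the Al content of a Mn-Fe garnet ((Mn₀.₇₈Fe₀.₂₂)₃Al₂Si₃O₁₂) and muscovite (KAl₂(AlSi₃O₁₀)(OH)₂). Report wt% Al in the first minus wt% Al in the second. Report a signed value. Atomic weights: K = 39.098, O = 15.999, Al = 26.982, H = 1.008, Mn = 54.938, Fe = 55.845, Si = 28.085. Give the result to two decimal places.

Al in (Mn₀.₇₈Fe₀.₂₂)₃Al₂Si₃O₁₂: molar mass 495.620 g/mol; 2×26.982 = 53.964 g → 10.89 wt%.
Al in KAl₂(AlSi₃O₁₀)(OH)₂: molar mass 398.303 g/mol; 3×26.982 = 80.946 g → 20.32 wt%.
Difference = 10.89 − 20.32 = -9.43 percentage points.

-9.43 percentage points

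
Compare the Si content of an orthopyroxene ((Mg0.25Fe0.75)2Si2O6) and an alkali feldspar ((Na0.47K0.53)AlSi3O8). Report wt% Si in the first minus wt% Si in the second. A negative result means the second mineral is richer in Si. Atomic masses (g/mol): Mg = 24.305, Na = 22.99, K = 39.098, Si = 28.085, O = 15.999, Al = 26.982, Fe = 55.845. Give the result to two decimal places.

-8.48 percentage points

First mineral: 56.170 g Si in 248.084 g formula = 22.64 wt% Si.
Second mineral: 84.255 g Si in 270.756 g formula = 31.12 wt% Si.
22.64% − 31.12% gives a difference of -8.48 percentage points.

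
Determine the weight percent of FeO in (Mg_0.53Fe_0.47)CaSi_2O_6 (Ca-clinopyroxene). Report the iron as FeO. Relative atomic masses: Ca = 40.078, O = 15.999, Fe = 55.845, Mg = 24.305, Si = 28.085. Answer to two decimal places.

Molar mass of (Mg_0.53Fe_0.47)CaSi_2O_6 = 0.53×24.305 + 0.47×55.845 + 1×40.078 + 2×28.085 + 6×15.999 = 231.371 g/mol.
Each formula unit contains 0.47 Fe, equivalent to 0.47/1 = 0.4700 mol FeO.
M(FeO) = 1×55.845 + 1×15.999 = 71.844 g/mol.
Mass of FeO per formula unit = 0.4700 × 71.844 = 33.767 g.
FeO wt% = 33.767 / 231.371 × 100 = 14.59%.

14.59 wt%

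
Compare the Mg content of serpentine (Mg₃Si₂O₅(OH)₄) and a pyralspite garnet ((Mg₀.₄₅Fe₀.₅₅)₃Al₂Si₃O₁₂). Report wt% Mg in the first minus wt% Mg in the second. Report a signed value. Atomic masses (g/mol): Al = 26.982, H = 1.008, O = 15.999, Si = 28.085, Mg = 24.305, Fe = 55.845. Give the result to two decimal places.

Mg in Mg₃Si₂O₅(OH)₄: molar mass 277.108 g/mol; 3×24.305 = 72.915 g → 26.31 wt%.
Mg in (Mg₀.₄₅Fe₀.₅₅)₃Al₂Si₃O₁₂: molar mass 455.163 g/mol; 1.35×24.305 = 32.812 g → 7.21 wt%.
Difference = 26.31 − 7.21 = 19.10 percentage points.

19.10 percentage points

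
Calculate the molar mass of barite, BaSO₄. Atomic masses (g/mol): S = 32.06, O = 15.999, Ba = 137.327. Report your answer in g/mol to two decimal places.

Ba: 1 × 137.327 = 137.3270
S: 1 × 32.06 = 32.0600
O: 4 × 15.999 = 63.9960
Summing the contributions gives the formula mass.

233.38 g/mol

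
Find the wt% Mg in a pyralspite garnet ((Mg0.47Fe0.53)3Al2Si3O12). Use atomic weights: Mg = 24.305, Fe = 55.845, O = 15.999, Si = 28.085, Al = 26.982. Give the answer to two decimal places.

M((Mg0.47Fe0.53)3Al2Si3O12) = 453.271 g/mol.
Mg contributes 1.41 × 24.305 = 34.270 g per mole.
34.270/453.271 = 0.0756 → 7.56%.

7.56 weight percent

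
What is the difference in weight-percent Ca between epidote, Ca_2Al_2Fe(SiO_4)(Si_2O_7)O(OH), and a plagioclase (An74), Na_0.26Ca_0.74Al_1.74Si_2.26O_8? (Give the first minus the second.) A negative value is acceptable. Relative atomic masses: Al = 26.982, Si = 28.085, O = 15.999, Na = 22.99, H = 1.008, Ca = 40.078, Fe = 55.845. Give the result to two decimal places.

5.77 percentage points

Ca in Ca_2Al_2Fe(SiO_4)(Si_2O_7)O(OH): molar mass 483.215 g/mol; 2×40.078 = 80.156 g → 16.59 wt%.
Ca in Na_0.26Ca_0.74Al_1.74Si_2.26O_8: molar mass 274.048 g/mol; 0.74×40.078 = 29.658 g → 10.82 wt%.
Difference = 16.59 − 10.82 = 5.77 percentage points.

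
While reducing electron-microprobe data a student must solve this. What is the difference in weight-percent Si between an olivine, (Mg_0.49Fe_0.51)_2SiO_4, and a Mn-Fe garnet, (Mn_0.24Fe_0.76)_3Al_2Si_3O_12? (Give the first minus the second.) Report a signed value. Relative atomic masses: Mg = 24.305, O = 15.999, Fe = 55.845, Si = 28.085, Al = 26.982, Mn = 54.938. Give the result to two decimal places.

-0.70 percentage points

First mineral: 28.085 g Si in 172.862 g formula = 16.25 wt% Si.
Second mineral: 84.255 g Si in 497.089 g formula = 16.95 wt% Si.
16.25% − 16.95% gives a difference of -0.70 percentage points.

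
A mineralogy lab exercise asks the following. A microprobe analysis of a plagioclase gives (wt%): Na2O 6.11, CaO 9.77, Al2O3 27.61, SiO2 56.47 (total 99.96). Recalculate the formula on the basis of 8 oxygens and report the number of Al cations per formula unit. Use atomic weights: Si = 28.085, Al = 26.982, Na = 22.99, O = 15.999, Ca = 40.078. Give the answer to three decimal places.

Na2O: 6.11/61.979 = 0.09858 mol → 0.19716 mol Na, 0.09858 mol O.
CaO: 9.77/56.077 = 0.17422 mol → 0.17422 mol Ca, 0.17422 mol O.
Al2O3: 27.61/101.961 = 0.27079 mol → 0.54158 mol Al, 0.81237 mol O.
SiO2: 56.47/60.083 = 0.93987 mol → 0.93987 mol Si, 1.87974 mol O.
Total oxygen = 2.96491 mol. Normalization factor = 8/2.96491 = 2.69823.
Al per 8 O = 0.54158 × 2.69823 = 1.461.

1.461 Al apfu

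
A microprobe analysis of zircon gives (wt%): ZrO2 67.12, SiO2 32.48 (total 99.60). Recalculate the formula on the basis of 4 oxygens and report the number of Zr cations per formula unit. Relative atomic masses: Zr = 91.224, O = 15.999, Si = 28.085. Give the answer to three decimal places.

1.004 Zr apfu

ZrO2: 67.12/123.222 = 0.54471 mol → 0.54471 mol Zr, 1.08942 mol O.
SiO2: 32.48/60.083 = 0.54059 mol → 0.54059 mol Si, 1.08118 mol O.
Total oxygen = 2.17060 mol. Normalization factor = 4/2.17060 = 1.84281.
Zr per 4 O = 0.54471 × 1.84281 = 1.004.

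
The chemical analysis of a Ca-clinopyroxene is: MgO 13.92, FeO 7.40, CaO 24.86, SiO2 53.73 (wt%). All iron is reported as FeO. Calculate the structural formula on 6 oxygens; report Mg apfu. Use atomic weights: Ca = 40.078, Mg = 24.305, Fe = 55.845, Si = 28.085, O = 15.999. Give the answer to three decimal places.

0.773 Mg apfu

MgO: 13.92/40.304 = 0.34538 mol → 0.34538 mol Mg, 0.34538 mol O.
FeO: 7.40/71.844 = 0.10300 mol → 0.10300 mol Fe, 0.10300 mol O.
CaO: 24.86/56.077 = 0.44332 mol → 0.44332 mol Ca, 0.44332 mol O.
SiO2: 53.73/60.083 = 0.89426 mol → 0.89426 mol Si, 1.78852 mol O.
Total oxygen = 2.68022 mol. Normalization factor = 6/2.68022 = 2.23862.
Mg per 6 O = 0.34538 × 2.23862 = 0.773.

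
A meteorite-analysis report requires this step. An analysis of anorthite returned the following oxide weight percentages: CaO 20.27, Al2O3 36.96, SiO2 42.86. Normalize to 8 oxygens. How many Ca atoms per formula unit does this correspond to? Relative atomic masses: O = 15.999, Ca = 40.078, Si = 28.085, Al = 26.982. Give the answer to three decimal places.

1.006 Ca apfu

CaO: 20.27/56.077 = 0.36147 mol → 0.36147 mol Ca, 0.36147 mol O.
Al2O3: 36.96/101.961 = 0.36249 mol → 0.72498 mol Al, 1.08747 mol O.
SiO2: 42.86/60.083 = 0.71335 mol → 0.71335 mol Si, 1.42670 mol O.
Total oxygen = 2.87564 mol. Normalization factor = 8/2.87564 = 2.78199.
Ca per 8 O = 0.36147 × 2.78199 = 1.006.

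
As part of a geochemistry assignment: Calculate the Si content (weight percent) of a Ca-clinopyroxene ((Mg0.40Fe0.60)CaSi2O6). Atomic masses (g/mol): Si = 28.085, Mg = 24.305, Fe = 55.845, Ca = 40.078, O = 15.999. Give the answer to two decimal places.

23.85 weight percent

Molar mass of (Mg0.40Fe0.60)CaSi2O6: 0.40×24.305 + 0.60×55.845 + 1×40.078 + 2×28.085 + 6×15.999 = 235.471 g/mol.
Mass of Si per formula unit: 2 × 28.085 = 56.170 g.
Weight fraction Si = 56.170 / 235.471 = 0.2385.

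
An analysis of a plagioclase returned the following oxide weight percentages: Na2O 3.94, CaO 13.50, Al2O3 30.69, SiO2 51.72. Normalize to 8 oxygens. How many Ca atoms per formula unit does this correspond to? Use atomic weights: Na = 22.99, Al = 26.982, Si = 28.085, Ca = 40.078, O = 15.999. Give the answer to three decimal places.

0.658 Ca apfu

Na2O (M=61.979): mol = 0.06357; Na = 0.12714, O = 0.06357.
CaO (M=56.077): mol = 0.24074; Ca = 0.24074, O = 0.24074.
Al2O3 (M=101.961): mol = 0.30100; Al = 0.60200, O = 0.90300.
SiO2 (M=60.083): mol = 0.86081; Si = 0.86081, O = 1.72162.
ΣO = 2.92893; factor = 8/ΣO = 2.73137.
Ca apfu = 0.24074 × 2.73137 = 0.658.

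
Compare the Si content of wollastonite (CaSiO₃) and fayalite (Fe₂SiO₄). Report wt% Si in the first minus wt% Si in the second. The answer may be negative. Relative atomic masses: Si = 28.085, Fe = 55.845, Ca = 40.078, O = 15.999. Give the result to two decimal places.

M(CaSiO₃) = 116.160 g/mol, so wt% Si = 28.085/116.160 × 100 = 24.18%.
M(Fe₂SiO₄) = 203.771 g/mol, so wt% Si = 28.085/203.771 × 100 = 13.78%.
24.18 − 13.78 = 10.40 pp.

10.40 percentage points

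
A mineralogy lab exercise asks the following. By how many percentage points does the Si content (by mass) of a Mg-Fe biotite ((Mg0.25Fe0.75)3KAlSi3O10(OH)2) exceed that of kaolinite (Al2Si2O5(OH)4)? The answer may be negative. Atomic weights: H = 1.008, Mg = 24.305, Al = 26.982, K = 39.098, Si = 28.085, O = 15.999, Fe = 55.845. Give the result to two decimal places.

-4.50 percentage points

Si in (Mg0.25Fe0.75)3KAlSi3O10(OH)2: molar mass 488.219 g/mol; 3×28.085 = 84.255 g → 17.26 wt%.
Si in Al2Si2O5(OH)4: molar mass 258.157 g/mol; 2×28.085 = 56.170 g → 21.76 wt%.
Difference = 17.26 − 21.76 = -4.50 percentage points.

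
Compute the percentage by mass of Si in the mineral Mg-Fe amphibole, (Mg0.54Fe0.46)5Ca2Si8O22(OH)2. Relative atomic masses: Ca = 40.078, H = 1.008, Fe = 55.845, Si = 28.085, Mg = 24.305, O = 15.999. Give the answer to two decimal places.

25.39 weight percent

Molar mass of (Mg0.54Fe0.46)5Ca2Si8O22(OH)2: 2.70×24.305 + 2.30×55.845 + 2×40.078 + 8×28.085 + 24×15.999 + 2×1.008 = 884.895 g/mol.
Mass of Si per formula unit: 8 × 28.085 = 224.680 g.
Weight fraction Si = 224.680 / 884.895 = 0.2539.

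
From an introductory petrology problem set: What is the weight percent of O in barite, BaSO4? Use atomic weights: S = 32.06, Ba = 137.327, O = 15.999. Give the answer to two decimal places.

27.42 weight percent

M(BaSO4) = 233.383 g/mol.
O contributes 4 × 15.999 = 63.996 g per mole.
63.996/233.383 = 0.2742 → 27.42%.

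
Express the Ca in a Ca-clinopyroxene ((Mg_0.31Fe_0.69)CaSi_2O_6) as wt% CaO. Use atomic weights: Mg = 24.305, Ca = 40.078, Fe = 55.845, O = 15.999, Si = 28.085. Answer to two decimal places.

23.53 wt%

M((Mg_0.31Fe_0.69)CaSi_2O_6) = 238.310 g/mol; M(CaO) = 56.077 g/mol.
Moles CaO per formula unit = 1 Ca ÷ 1 = 1.0000.
CaO fraction = (1.0000 × 56.077) / 238.310 = 56.077/238.310 = 0.2353.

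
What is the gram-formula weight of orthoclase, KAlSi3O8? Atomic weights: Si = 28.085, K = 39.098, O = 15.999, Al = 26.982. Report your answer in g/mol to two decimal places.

278.33 g/mol

M = 1·39.098 + 1·26.982 + 3·28.085 + 8·15.999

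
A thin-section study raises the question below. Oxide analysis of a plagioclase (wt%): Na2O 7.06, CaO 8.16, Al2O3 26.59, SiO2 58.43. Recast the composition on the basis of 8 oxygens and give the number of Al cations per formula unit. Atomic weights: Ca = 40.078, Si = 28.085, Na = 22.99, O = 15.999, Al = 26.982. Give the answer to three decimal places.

1.397 Al apfu

Na2O: 7.06/61.979 = 0.11391 mol → 0.22782 mol Na, 0.11391 mol O.
CaO: 8.16/56.077 = 0.14551 mol → 0.14551 mol Ca, 0.14551 mol O.
Al2O3: 26.59/101.961 = 0.26079 mol → 0.52158 mol Al, 0.78237 mol O.
SiO2: 58.43/60.083 = 0.97249 mol → 0.97249 mol Si, 1.94498 mol O.
Total oxygen = 2.98677 mol. Normalization factor = 8/2.98677 = 2.67848.
Al per 8 O = 0.52158 × 2.67848 = 1.397.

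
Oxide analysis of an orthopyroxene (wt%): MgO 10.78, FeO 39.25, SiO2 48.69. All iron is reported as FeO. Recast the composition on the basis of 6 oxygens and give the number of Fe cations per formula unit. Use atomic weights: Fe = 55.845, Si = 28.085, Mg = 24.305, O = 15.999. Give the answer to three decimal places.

MgO: 10.78/40.304 = 0.26747 mol → 0.26747 mol Mg, 0.26747 mol O.
FeO: 39.25/71.844 = 0.54632 mol → 0.54632 mol Fe, 0.54632 mol O.
SiO2: 48.69/60.083 = 0.81038 mol → 0.81038 mol Si, 1.62076 mol O.
Total oxygen = 2.43455 mol. Normalization factor = 6/2.43455 = 2.46452.
Fe per 6 O = 0.54632 × 2.46452 = 1.346.

1.346 Fe apfu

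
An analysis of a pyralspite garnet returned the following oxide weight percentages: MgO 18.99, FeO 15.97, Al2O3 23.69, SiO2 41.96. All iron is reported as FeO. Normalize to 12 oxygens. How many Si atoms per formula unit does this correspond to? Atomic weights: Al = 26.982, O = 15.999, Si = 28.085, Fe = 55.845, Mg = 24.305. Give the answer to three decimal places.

18.99 wt% MgO ÷ 40.304 g/mol = 0.47117 mol, giving 0.47117 Mg and 0.47117 O.
15.97 wt% FeO ÷ 71.844 g/mol = 0.22229 mol, giving 0.22229 Fe and 0.22229 O.
23.69 wt% Al2O3 ÷ 101.961 g/mol = 0.23234 mol, giving 0.46468 Al and 0.69702 O.
41.96 wt% SiO2 ÷ 60.083 g/mol = 0.69837 mol, giving 0.69837 Si and 1.39674 O.
Oxygen sums to 2.78722; scaling by 12/2.78722 = 4.30537 puts the formula on 12 O.
Si: 0.69837 × 4.30537 = 3.007 atoms per formula unit.

3.007 Si apfu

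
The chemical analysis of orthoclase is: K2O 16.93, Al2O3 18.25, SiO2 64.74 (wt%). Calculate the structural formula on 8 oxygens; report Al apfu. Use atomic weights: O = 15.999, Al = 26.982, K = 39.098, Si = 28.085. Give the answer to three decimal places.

16.93 wt% K2O ÷ 94.195 g/mol = 0.17973 mol, giving 0.35946 K and 0.17973 O.
18.25 wt% Al2O3 ÷ 101.961 g/mol = 0.17899 mol, giving 0.35798 Al and 0.53697 O.
64.74 wt% SiO2 ÷ 60.083 g/mol = 1.07751 mol, giving 1.07751 Si and 2.15502 O.
Oxygen sums to 2.87172; scaling by 8/2.87172 = 2.78579 puts the formula on 8 O.
Al: 0.35798 × 2.78579 = 0.997 atoms per formula unit.

0.997 Al apfu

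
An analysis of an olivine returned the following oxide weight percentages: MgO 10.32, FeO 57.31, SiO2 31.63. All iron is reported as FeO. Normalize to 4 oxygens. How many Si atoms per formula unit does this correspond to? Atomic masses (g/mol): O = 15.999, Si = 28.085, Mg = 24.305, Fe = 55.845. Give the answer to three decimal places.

10.32 wt% MgO ÷ 40.304 g/mol = 0.25605 mol, giving 0.25605 Mg and 0.25605 O.
57.31 wt% FeO ÷ 71.844 g/mol = 0.79770 mol, giving 0.79770 Fe and 0.79770 O.
31.63 wt% SiO2 ÷ 60.083 g/mol = 0.52644 mol, giving 0.52644 Si and 1.05288 O.
Oxygen sums to 2.10663; scaling by 4/2.10663 = 1.89877 puts the formula on 4 O.
Si: 0.52644 × 1.89877 = 1.000 atoms per formula unit.

1.000 Si apfu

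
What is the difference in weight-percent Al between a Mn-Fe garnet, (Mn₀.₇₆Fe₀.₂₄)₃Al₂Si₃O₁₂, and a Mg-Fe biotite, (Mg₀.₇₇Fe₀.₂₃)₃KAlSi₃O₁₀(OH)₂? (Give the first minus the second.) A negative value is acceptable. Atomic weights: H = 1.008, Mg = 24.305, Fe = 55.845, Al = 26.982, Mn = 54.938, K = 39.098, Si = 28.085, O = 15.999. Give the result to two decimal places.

M((Mn₀.₇₆Fe₀.₂₄)₃Al₂Si₃O₁₂) = 495.674 g/mol, so wt% Al = 53.964/495.674 × 100 = 10.89%.
M((Mg₀.₇₇Fe₀.₂₃)₃KAlSi₃O₁₀(OH)₂) = 439.017 g/mol, so wt% Al = 26.982/439.017 × 100 = 6.15%.
10.89 − 6.15 = 4.74 pp.

4.74 percentage points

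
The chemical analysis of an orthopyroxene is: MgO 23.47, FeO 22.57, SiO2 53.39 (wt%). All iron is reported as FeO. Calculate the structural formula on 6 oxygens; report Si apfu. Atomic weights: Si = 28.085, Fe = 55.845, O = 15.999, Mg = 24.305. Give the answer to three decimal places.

MgO: 23.47/40.304 = 0.58232 mol → 0.58232 mol Mg, 0.58232 mol O.
FeO: 22.57/71.844 = 0.31415 mol → 0.31415 mol Fe, 0.31415 mol O.
SiO2: 53.39/60.083 = 0.88860 mol → 0.88860 mol Si, 1.77720 mol O.
Total oxygen = 2.67367 mol. Normalization factor = 6/2.67367 = 2.24411.
Si per 6 O = 0.88860 × 2.24411 = 1.994.

1.994 Si apfu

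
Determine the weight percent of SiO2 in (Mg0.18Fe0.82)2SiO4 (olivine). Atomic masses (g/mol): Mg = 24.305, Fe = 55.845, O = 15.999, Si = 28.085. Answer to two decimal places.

Molar mass of (Mg0.18Fe0.82)2SiO4 = 0.36×24.305 + 1.64×55.845 + 1×28.085 + 4×15.999 = 192.417 g/mol.
Each formula unit contains 1 Si, equivalent to 1/1 = 1.0000 mol SiO2.
M(SiO2) = 1×28.085 + 2×15.999 = 60.083 g/mol.
Mass of SiO2 per formula unit = 1.0000 × 60.083 = 60.083 g.
SiO2 wt% = 60.083 / 192.417 × 100 = 31.23%.

31.23 wt%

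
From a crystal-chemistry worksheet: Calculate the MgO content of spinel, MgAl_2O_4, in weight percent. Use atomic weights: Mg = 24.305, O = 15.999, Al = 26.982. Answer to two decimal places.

Formula mass = 142.265 g/mol.
1 Mg → 1.0000 mol MgO per formula unit; M(MgO) = 40.304, so MgO mass = 40.304 g.
40.304/142.265 × 100 = 28.33 wt%.

28.33 wt%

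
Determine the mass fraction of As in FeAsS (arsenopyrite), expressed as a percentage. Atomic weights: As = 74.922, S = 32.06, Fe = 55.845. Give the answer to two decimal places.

M(FeAsS) = 162.827 g/mol.
As contributes 1 × 74.922 = 74.922 g per mole.
74.922/162.827 = 0.4601 → 46.01%.

46.01 weight percent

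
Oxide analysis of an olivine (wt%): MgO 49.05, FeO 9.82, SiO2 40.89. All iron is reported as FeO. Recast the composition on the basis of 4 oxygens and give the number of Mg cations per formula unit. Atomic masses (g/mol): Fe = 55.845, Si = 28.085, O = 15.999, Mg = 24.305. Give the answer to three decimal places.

1.793 Mg apfu

MgO: 49.05/40.304 = 1.21700 mol → 1.21700 mol Mg, 1.21700 mol O.
FeO: 9.82/71.844 = 0.13669 mol → 0.13669 mol Fe, 0.13669 mol O.
SiO2: 40.89/60.083 = 0.68056 mol → 0.68056 mol Si, 1.36112 mol O.
Total oxygen = 2.71481 mol. Normalization factor = 4/2.71481 = 1.47340.
Mg per 4 O = 1.21700 × 1.47340 = 1.793.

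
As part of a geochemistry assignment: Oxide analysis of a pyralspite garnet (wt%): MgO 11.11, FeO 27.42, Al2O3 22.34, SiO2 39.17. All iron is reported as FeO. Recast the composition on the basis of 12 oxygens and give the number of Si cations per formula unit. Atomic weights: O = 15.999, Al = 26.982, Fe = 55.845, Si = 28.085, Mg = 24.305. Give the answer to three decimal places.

MgO (M=40.304): mol = 0.27566; Mg = 0.27566, O = 0.27566.
FeO (M=71.844): mol = 0.38166; Fe = 0.38166, O = 0.38166.
Al2O3 (M=101.961): mol = 0.21910; Al = 0.43820, O = 0.65730.
SiO2 (M=60.083): mol = 0.65193; Si = 0.65193, O = 1.30386.
ΣO = 2.61848; factor = 12/ΣO = 4.58281.
Si apfu = 0.65193 × 4.58281 = 2.988.

2.988 Si apfu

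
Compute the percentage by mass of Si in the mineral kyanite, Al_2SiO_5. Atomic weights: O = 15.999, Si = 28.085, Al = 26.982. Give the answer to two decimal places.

17.33 wt%

Formula mass = 2×26.982 + 1×28.085 + 5×15.999 = 162.044 g/mol, of which 28.085 g is Si.
So Si makes up 28.085/162.044 = 0.1733 of the mass, i.e. 17.33%.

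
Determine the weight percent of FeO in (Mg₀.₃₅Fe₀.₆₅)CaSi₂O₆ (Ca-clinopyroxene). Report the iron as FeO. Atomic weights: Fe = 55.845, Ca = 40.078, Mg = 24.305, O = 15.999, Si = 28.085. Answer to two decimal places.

M((Mg₀.₃₅Fe₀.₆₅)CaSi₂O₆) = 237.048 g/mol; M(FeO) = 71.844 g/mol.
Moles FeO per formula unit = 0.65 Fe ÷ 1 = 0.6500.
FeO fraction = (0.6500 × 71.844) / 237.048 = 46.699/237.048 = 0.1970.

19.70 wt%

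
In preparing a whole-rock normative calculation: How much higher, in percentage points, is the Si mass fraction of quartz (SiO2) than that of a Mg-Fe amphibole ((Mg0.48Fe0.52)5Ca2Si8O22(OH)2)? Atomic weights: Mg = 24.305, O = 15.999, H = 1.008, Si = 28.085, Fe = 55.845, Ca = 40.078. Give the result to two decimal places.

Si in SiO2: molar mass 60.083 g/mol; 1×28.085 = 28.085 g → 46.74 wt%.
Si in (Mg0.48Fe0.52)5Ca2Si8O22(OH)2: molar mass 894.357 g/mol; 8×28.085 = 224.680 g → 25.12 wt%.
Difference = 46.74 − 25.12 = 21.62 percentage points.

21.62 percentage points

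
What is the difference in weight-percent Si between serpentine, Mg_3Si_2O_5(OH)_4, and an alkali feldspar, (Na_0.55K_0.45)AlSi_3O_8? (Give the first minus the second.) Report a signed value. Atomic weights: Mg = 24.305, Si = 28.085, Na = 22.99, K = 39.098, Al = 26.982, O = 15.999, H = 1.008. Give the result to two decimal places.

-11.00 percentage points

First mineral: 56.170 g Si in 277.108 g formula = 20.27 wt% Si.
Second mineral: 84.255 g Si in 269.468 g formula = 31.27 wt% Si.
20.27% − 31.27% gives a difference of -11.00 percentage points.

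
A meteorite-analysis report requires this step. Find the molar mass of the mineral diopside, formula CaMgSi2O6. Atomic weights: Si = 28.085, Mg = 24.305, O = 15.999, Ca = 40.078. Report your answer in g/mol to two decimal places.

216.55 g/mol

Ca: 1 × 40.078 = 40.0780
Mg: 1 × 24.305 = 24.3050
Si: 2 × 28.085 = 56.1700
O: 6 × 15.999 = 95.9940
Summing the contributions gives the formula mass.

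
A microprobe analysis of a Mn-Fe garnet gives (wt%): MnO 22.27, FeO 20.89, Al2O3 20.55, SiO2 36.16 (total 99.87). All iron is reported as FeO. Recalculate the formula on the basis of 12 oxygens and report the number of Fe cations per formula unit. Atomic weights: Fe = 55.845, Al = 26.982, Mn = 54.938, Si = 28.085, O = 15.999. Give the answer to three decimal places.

1.446 Fe apfu

MnO: 22.27/70.937 = 0.31394 mol → 0.31394 mol Mn, 0.31394 mol O.
FeO: 20.89/71.844 = 0.29077 mol → 0.29077 mol Fe, 0.29077 mol O.
Al2O3: 20.55/101.961 = 0.20155 mol → 0.40310 mol Al, 0.60465 mol O.
SiO2: 36.16/60.083 = 0.60183 mol → 0.60183 mol Si, 1.20366 mol O.
Total oxygen = 2.41302 mol. Normalization factor = 12/2.41302 = 4.97302.
Fe per 12 O = 0.29077 × 4.97302 = 1.446.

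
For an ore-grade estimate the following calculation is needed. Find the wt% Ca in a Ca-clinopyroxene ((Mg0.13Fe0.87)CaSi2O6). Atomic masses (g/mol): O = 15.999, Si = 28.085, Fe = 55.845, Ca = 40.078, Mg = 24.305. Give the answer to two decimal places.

16.43 weight percent

Molar mass of (Mg0.13Fe0.87)CaSi2O6: 0.13×24.305 + 0.87×55.845 + 1×40.078 + 2×28.085 + 6×15.999 = 243.987 g/mol.
Mass of Ca per formula unit: 1 × 40.078 = 40.078 g.
Weight fraction Ca = 40.078 / 243.987 = 0.1643.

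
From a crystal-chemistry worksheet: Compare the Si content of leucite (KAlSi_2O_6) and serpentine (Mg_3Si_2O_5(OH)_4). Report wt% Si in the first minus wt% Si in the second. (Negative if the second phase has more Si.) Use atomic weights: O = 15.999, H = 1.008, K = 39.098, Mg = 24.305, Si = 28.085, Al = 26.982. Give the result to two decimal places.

5.47 percentage points

M(KAlSi_2O_6) = 218.244 g/mol, so wt% Si = 56.170/218.244 × 100 = 25.74%.
M(Mg_3Si_2O_5(OH)_4) = 277.108 g/mol, so wt% Si = 56.170/277.108 × 100 = 20.27%.
25.74 − 20.27 = 5.47 pp.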